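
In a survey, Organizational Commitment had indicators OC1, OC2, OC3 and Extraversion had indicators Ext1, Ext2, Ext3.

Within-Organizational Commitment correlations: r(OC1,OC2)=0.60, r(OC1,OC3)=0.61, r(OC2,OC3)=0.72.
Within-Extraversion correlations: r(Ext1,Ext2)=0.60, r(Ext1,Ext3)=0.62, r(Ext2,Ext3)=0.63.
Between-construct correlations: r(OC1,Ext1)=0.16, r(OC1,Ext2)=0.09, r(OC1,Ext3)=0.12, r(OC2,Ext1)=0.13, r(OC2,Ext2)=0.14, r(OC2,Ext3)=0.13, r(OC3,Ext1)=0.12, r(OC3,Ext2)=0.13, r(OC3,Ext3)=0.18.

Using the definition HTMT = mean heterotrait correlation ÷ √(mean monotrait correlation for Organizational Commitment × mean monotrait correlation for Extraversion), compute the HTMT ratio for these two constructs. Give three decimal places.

0.212

Between-construct mean = 1.20/9 = 0.1333.
Mean within-OC = 1.93/3 = 0.6433; mean within-Ext = 1.85/3 = 0.6167.
Geometric mean = √(0.6433 × 0.6167) = 0.6299.
HTMT = 0.1333 / 0.6299 = 0.212.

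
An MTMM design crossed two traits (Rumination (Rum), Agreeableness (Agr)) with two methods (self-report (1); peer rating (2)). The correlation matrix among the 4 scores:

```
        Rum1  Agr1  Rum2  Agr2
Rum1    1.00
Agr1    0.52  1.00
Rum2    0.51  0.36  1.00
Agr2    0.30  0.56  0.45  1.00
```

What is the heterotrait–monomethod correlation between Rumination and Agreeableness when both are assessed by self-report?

0.52

Different traits, same method: r(Rum1, Agr1) = 0.52.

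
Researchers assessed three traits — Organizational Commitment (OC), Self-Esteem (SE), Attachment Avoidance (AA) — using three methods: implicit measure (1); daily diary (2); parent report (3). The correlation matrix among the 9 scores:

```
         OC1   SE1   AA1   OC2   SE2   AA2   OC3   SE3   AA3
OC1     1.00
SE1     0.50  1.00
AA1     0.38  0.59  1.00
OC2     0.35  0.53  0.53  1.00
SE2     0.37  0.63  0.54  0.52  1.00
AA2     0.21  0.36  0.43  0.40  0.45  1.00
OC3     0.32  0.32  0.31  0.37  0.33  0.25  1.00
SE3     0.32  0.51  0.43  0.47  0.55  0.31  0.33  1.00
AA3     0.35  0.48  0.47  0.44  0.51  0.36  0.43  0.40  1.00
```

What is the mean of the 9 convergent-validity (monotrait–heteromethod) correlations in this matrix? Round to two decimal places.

0.44

Convergent values: 0.35, 0.32, 0.37, 0.63, 0.51, 0.55, 0.43, 0.47, 0.36; mean = 3.99/9 = 0.44.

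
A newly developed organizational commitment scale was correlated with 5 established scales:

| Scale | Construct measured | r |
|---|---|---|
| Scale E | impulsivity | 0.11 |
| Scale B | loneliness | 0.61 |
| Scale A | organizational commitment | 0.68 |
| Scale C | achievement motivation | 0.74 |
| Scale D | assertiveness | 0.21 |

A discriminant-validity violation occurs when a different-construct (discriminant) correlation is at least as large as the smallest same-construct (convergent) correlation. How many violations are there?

1

Convergent (same construct = organizational commitment): Scale A.
Smallest convergent = 0.68. Discriminant values: 0.11, 0.61, 0.74, 0.21; count ≥ 0.68 → 1.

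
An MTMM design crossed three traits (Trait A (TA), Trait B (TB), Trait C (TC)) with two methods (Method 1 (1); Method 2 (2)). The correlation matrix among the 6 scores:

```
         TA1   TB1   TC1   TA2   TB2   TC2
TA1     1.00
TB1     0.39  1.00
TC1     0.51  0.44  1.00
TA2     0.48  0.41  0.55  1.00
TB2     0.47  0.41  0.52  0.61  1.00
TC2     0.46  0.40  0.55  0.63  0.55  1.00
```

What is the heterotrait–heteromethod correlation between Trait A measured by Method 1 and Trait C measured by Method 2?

Different traits and methods: r(TA1, TC2) = 0.46.

0.46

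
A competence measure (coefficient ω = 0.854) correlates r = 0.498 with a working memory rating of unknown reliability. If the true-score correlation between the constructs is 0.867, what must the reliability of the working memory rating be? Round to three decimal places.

0.386

r_true = r_obs / √(r_xx · r_yy) ⇒ 0.867 = 0.498 / √(0.854 · r_yy).
√(0.854 · r_yy) = 0.498 / 0.867 = 0.5744; 0.854 · r_yy = 0.3299; r_yy = 0.3299 / 0.854 ≈ 0.386.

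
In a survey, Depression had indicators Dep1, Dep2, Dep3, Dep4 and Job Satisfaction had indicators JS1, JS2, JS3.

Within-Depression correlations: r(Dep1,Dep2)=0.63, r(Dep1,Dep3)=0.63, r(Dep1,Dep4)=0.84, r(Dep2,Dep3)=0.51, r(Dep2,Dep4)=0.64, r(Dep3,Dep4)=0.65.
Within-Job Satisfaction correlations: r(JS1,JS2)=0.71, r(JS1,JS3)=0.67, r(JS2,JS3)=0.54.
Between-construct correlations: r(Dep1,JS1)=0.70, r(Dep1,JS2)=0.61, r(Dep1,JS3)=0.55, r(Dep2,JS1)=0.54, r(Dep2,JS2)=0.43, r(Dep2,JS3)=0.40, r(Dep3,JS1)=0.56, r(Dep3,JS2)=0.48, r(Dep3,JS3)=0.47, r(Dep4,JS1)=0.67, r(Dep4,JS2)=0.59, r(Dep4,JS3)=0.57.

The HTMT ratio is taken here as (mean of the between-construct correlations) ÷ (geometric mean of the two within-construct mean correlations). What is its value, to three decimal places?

0.849

Between-construct mean = 6.57/12 = 0.5475.
Mean within-Dep = 3.90/6 = 0.6500; mean within-JS = 1.92/3 = 0.6400.
Geometric mean = √(0.6500 × 0.6400) = 0.6450.
HTMT = 0.5475 / 0.6450 = 0.849.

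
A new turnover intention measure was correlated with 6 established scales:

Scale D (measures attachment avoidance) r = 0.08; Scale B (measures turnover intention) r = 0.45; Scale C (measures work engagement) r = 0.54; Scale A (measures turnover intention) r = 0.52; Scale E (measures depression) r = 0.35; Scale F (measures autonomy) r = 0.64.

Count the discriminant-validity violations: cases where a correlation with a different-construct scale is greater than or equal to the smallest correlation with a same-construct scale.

Convergent (same construct = turnover intention): Scale B, Scale A.
Smallest convergent = 0.45. Discriminant values: 0.08, 0.54, 0.35, 0.64; count ≥ 0.45 → 2.

2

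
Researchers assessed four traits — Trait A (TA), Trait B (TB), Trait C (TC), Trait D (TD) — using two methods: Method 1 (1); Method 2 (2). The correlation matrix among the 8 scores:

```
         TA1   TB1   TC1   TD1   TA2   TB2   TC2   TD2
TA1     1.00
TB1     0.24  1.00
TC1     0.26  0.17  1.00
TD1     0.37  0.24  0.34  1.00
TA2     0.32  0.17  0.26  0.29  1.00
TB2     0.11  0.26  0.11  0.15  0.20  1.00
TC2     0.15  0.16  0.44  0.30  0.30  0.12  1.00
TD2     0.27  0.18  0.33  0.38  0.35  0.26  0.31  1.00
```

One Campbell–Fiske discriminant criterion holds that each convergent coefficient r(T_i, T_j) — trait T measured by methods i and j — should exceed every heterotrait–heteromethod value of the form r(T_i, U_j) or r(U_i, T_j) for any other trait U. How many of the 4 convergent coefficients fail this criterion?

0

Each convergent coefficient versus the relevant comparison correlations:
TA (methods 1·2): 0.32 vs {0.11, 0.17, 0.15, 0.26, 0.27, 0.29} → pass.
TB (methods 1·2): 0.26 vs {0.17, 0.11, 0.16, 0.11, 0.18, 0.15} → pass.
TC (methods 1·2): 0.44 vs {0.26, 0.15, 0.11, 0.16, 0.33, 0.30} → pass.
TD (methods 1·2): 0.38 vs {0.29, 0.27, 0.15, 0.18, 0.30, 0.33} → pass.
0 of 4 fail.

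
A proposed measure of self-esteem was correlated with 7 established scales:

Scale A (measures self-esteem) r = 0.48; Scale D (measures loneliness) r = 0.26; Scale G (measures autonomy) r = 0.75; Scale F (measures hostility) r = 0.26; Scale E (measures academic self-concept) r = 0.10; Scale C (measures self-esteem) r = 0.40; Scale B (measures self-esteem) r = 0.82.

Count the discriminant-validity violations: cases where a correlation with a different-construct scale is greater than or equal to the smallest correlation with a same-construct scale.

Convergent (same construct = self-esteem): Scale A, Scale C, Scale B.
Smallest convergent = 0.40. Discriminant values: 0.26, 0.75, 0.26, 0.10; count ≥ 0.40 → 1.

1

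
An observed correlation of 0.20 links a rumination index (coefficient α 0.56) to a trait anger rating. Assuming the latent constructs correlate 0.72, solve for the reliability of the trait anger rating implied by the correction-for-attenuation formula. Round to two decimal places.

r_true = r_obs / √(r_xx · r_yy) ⇒ 0.72 = 0.20 / √(0.56 · r_yy).
√(0.56 · r_yy) = 0.20 / 0.72 = 0.2778; 0.56 · r_yy = 0.0772; r_yy = 0.0772 / 0.56 ≈ 0.14.

0.14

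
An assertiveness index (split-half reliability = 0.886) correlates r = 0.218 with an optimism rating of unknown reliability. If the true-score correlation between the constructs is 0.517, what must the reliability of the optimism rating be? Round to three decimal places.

r_true = r_obs / √(r_xx · r_yy) ⇒ 0.517 = 0.218 / √(0.886 · r_yy).
√(0.886 · r_yy) = 0.218 / 0.517 = 0.4217; 0.886 · r_yy = 0.1778; r_yy = 0.1778 / 0.886 ≈ 0.201.

0.201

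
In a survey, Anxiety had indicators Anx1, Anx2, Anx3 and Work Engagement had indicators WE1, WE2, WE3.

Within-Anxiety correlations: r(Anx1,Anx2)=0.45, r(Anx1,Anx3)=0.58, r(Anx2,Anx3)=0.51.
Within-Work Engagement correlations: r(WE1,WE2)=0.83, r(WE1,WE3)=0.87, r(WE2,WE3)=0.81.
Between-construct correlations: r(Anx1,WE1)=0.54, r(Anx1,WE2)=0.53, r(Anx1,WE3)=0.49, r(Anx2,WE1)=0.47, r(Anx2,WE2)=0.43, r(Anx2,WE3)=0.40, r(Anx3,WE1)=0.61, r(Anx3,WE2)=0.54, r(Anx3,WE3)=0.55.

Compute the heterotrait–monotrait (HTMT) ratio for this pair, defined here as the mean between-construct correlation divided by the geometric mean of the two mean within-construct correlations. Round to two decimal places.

Mean between = 4.56/9 = 0.5067.
Mean within-Anx = 1.54/3 = 0.5133; mean within-WE = 2.51/3 = 0.8367.
Geometric mean = √(0.5133 × 0.8367) = 0.6553.
HTMT = 0.5067 / 0.6553 = 0.77.

0.77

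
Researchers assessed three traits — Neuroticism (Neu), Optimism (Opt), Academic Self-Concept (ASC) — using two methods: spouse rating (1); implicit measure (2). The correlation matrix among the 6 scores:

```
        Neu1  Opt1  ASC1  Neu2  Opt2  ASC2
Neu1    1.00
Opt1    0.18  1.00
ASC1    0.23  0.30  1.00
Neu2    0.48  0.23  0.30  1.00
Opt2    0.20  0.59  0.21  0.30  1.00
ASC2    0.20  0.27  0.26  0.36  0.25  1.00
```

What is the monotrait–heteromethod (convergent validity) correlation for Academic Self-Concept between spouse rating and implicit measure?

0.26

Same trait (ASC), different methods: r(ASC1, ASC2) = 0.26.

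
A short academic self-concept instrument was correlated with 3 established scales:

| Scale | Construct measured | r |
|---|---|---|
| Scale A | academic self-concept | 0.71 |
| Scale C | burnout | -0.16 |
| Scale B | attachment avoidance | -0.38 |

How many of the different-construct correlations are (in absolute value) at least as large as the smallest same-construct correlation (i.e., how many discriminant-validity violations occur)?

0

Convergent (same construct = academic self-concept): Scale A.
Smallest convergent = 0.71. Discriminant |r|: 0.16, 0.38; count ≥ 0.71 → 0.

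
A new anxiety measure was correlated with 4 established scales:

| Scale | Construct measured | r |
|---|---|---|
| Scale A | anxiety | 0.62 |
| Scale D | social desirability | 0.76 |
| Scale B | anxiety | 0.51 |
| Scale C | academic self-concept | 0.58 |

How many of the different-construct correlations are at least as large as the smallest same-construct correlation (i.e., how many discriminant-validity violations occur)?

2

Convergent (same construct = anxiety): Scale A, Scale B.
Smallest convergent = 0.51. Discriminant values: 0.76, 0.58; count ≥ 0.51 → 2.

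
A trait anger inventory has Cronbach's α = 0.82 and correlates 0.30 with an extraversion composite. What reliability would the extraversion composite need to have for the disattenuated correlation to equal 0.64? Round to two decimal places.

r_true = r_obs / √(r_xx · r_yy) ⇒ 0.64 = 0.30 / √(0.82 · r_yy).
√(0.82 · r_yy) = 0.30 / 0.64 = 0.4688; 0.82 · r_yy = 0.2198; r_yy = 0.2198 / 0.82 ≈ 0.27.

0.27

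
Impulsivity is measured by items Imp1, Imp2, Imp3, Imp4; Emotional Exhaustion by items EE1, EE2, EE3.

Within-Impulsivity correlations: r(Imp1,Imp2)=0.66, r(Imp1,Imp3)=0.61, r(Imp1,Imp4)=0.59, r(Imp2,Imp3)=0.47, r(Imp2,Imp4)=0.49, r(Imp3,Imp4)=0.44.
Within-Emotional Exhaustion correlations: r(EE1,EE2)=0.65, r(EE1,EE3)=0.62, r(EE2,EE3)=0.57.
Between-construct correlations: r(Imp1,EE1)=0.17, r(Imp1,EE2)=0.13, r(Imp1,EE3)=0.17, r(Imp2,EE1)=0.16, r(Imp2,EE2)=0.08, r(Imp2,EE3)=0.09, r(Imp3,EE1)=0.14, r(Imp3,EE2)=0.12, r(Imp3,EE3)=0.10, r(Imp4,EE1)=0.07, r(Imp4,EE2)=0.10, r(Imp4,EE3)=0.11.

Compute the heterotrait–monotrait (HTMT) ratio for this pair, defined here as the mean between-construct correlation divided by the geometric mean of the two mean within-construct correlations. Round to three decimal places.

0.208

Mean between = 1.44/12 = 0.1200.
Mean within-Imp = 3.26/6 = 0.5433; mean within-EE = 1.84/3 = 0.6133.
Geometric mean = √(0.5433 × 0.6133) = 0.5772.
HTMT = 0.1200 / 0.5772 = 0.208.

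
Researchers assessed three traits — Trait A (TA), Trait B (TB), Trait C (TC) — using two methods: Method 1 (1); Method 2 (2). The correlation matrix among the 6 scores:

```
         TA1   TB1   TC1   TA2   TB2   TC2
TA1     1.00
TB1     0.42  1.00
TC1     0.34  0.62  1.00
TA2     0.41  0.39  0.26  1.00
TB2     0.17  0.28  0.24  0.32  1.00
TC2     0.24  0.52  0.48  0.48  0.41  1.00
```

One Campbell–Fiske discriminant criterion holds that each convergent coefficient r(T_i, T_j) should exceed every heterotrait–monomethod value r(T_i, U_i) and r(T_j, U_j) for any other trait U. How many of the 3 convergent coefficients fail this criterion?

Checking each validity diagonal entry against its comparison values:
TA (methods 1·2): 0.41 vs {0.42, 0.32, 0.34, 0.48} → fail.
TB (methods 1·2): 0.28 vs {0.42, 0.32, 0.62, 0.41} → fail.
TC (methods 1·2): 0.48 vs {0.34, 0.48, 0.62, 0.41} → fail.
3 of 3 fail.

3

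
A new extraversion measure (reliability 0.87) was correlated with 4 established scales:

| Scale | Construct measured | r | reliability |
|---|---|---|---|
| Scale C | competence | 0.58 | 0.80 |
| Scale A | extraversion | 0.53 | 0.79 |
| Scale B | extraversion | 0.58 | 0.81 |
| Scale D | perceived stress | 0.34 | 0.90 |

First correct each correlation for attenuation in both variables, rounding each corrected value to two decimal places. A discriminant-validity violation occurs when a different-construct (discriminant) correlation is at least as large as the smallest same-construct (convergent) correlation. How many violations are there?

1

Disattenuated r (r / √(r_scale · r_new)):
  Scale C (disc): 0.58 / √(0.80·0.87) = 0.70
  Scale A (conv): 0.53 / √(0.79·0.87) = 0.64
  Scale B (conv): 0.58 / √(0.81·0.87) = 0.69
  Scale D (disc): 0.34 / √(0.90·0.87) = 0.38
Smallest convergent = 0.64. Discriminant values: 0.70, 0.38; count ≥ 0.64 → 1.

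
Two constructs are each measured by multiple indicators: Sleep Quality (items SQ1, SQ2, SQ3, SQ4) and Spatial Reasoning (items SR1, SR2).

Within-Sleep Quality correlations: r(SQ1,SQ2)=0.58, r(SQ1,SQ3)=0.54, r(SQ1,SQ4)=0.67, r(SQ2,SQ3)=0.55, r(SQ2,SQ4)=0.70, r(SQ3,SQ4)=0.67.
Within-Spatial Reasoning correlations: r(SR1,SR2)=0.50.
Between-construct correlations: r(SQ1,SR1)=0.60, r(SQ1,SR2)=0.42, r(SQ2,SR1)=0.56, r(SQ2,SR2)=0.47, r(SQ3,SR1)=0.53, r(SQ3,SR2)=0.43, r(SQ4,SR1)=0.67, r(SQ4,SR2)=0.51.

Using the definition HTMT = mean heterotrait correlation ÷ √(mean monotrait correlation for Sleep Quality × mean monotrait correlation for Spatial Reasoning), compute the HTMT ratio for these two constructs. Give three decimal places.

Between-construct mean = 4.19/8 = 0.5238.
Mean within-SQ = 3.71/6 = 0.6183; mean within-SR = 0.50/1 = 0.5000.
Geometric mean = √(0.6183 × 0.5000) = 0.5560.
HTMT = 0.5238 / 0.5560 = 0.942.

0.942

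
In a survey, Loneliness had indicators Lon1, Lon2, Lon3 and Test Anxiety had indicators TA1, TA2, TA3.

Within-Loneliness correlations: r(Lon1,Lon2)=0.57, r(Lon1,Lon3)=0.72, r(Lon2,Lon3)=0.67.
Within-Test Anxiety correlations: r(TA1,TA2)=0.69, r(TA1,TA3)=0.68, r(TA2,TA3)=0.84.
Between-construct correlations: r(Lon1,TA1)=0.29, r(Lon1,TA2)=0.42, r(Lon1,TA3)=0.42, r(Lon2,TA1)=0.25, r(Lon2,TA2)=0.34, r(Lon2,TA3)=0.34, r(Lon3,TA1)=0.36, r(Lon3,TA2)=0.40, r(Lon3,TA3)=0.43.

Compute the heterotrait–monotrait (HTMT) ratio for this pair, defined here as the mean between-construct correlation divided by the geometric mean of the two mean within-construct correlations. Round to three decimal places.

0.521

Mean heterotrait r = 3.25/9 = 0.3611.
Mean within-Lon = 1.96/3 = 0.6533; mean within-TA = 2.21/3 = 0.7367.
Geometric mean = √(0.6533 × 0.7367) = 0.6937.
HTMT = 0.3611 / 0.6937 = 0.521.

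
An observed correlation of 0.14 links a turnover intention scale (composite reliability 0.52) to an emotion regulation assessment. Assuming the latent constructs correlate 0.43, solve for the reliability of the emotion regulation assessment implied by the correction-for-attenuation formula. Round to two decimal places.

0.20

r_true = r_obs / √(r_xx · r_yy) ⇒ 0.43 = 0.14 / √(0.52 · r_yy).
√(0.52 · r_yy) = 0.14 / 0.43 = 0.3256; 0.52 · r_yy = 0.1060; r_yy = 0.1060 / 0.52 ≈ 0.20.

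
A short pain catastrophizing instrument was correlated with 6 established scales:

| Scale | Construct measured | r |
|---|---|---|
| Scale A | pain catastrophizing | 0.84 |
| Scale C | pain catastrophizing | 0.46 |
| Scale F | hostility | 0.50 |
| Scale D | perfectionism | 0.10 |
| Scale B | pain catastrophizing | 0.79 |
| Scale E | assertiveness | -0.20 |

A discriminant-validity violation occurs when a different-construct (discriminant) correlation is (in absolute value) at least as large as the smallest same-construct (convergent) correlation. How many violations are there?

1

Convergent (same construct = pain catastrophizing): Scale A, Scale C, Scale B.
Smallest convergent = 0.46. Discriminant |r|: 0.50, 0.10, 0.20; count ≥ 0.46 → 1.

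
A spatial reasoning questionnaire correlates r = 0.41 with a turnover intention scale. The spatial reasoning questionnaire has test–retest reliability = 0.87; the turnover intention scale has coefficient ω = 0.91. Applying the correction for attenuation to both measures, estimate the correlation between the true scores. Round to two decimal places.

r_true = r_obs / √(r_xx · r_yy) = 0.41 / √(0.87 × 0.91) = 0.41 / √0.7917 = 0.41 / 0.8898 ≈ 0.46.

0.46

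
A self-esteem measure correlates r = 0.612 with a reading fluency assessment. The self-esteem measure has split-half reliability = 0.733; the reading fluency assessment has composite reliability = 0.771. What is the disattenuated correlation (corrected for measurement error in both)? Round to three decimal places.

0.814

r_true = r_obs / √(r_xx · r_yy) = 0.612 / √(0.733 × 0.771) = 0.612 / √0.565143 = 0.612 / 0.7518 ≈ 0.814.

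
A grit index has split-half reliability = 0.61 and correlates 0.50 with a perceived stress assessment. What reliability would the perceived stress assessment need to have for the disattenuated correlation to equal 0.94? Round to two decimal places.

r_true = r_obs / √(r_xx · r_yy) ⇒ 0.94 = 0.50 / √(0.61 · r_yy).
√(0.61 · r_yy) = 0.50 / 0.94 = 0.5319; 0.61 · r_yy = 0.2829; r_yy = 0.2829 / 0.61 ≈ 0.46.

0.46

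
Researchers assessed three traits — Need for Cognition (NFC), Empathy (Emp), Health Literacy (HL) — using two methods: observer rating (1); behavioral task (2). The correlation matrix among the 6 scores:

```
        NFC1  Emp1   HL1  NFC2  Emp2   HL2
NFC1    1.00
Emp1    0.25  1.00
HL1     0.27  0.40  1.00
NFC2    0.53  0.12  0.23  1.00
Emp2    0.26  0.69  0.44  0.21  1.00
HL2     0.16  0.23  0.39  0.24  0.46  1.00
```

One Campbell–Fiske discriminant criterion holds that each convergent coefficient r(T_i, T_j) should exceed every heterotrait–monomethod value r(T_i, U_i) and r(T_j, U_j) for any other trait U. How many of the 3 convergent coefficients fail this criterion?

1

Convergent coefficients and their comparison sets:
NFC (methods 1·2): 0.53 vs {0.25, 0.21, 0.27, 0.24} → pass.
Emp (methods 1·2): 0.69 vs {0.25, 0.21, 0.40, 0.46} → pass.
HL (methods 1·2): 0.39 vs {0.27, 0.24, 0.40, 0.46} → fail.
1 of 3 fail.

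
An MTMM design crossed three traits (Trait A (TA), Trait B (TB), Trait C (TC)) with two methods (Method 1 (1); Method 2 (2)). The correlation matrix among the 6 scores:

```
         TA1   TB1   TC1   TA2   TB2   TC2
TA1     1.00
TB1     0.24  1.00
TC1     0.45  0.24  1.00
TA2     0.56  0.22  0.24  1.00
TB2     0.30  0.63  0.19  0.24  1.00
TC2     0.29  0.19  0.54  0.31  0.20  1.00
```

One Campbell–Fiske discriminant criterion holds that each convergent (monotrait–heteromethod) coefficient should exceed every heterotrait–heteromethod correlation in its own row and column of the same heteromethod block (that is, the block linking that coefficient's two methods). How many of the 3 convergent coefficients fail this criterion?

Convergent coefficients and their comparison sets:
TA (methods 1·2): 0.56 vs {0.30, 0.22, 0.29, 0.24} → pass.
TB (methods 1·2): 0.63 vs {0.22, 0.30, 0.19, 0.19} → pass.
TC (methods 1·2): 0.54 vs {0.24, 0.29, 0.19, 0.19} → pass.
0 of 3 fail.

0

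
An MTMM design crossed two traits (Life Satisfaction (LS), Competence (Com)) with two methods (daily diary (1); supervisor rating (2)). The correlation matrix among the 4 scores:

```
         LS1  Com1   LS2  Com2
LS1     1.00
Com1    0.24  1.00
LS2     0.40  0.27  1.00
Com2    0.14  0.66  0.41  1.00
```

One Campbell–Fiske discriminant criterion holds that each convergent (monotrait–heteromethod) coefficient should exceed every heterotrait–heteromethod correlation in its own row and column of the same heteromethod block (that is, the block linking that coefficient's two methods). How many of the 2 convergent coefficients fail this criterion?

Each convergent coefficient versus the relevant comparison correlations:
LS (methods 1·2): 0.40 vs {0.14, 0.27} → pass.
Com (methods 1·2): 0.66 vs {0.27, 0.14} → pass.
0 of 2 fail.

0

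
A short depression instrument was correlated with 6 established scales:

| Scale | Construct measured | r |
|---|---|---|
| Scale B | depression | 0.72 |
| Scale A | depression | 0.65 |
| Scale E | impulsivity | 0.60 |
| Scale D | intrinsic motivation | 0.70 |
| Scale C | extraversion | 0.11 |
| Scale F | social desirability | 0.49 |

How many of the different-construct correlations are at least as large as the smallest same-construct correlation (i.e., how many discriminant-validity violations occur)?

1

Convergent (same construct = depression): Scale B, Scale A.
Smallest convergent = 0.65. Discriminant values: 0.60, 0.70, 0.11, 0.49; count ≥ 0.65 → 1.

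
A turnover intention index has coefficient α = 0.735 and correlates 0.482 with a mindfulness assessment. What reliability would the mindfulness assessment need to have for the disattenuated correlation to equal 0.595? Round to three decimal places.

0.893

r_true = r_obs / √(r_xx · r_yy) ⇒ 0.595 = 0.482 / √(0.735 · r_yy).
√(0.735 · r_yy) = 0.482 / 0.595 = 0.8101; 0.735 · r_yy = 0.6563; r_yy = 0.6563 / 0.735 ≈ 0.893.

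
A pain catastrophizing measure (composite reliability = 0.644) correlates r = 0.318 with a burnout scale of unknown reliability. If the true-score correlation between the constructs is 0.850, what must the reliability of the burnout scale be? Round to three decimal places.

0.217

r_true = r_obs / √(r_xx · r_yy) ⇒ 0.850 = 0.318 / √(0.644 · r_yy).
√(0.644 · r_yy) = 0.318 / 0.850 = 0.3741; 0.644 · r_yy = 0.1400; r_yy = 0.1400 / 0.644 ≈ 0.217.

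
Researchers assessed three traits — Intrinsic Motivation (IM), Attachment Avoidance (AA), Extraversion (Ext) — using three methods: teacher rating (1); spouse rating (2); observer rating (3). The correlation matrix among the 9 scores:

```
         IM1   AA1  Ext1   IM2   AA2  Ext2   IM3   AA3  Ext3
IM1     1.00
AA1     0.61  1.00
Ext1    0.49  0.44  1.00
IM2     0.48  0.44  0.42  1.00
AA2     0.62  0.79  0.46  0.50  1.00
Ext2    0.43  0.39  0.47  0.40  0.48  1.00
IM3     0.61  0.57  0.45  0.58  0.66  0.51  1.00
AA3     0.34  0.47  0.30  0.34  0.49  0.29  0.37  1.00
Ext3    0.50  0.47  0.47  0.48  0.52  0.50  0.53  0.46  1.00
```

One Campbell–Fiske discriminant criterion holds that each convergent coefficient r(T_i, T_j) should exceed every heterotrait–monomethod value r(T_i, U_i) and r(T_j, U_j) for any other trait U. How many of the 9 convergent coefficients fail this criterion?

Each convergent coefficient versus the relevant comparison correlations:
IM (methods 1·2): 0.48 vs {0.61, 0.50, 0.49, 0.40} → fail.
IM (methods 1·3): 0.61 vs {0.61, 0.37, 0.49, 0.53} → fail.
IM (methods 2·3): 0.58 vs {0.50, 0.37, 0.40, 0.53} → pass.
AA (methods 1·2): 0.79 vs {0.61, 0.50, 0.44, 0.48} → pass.
AA (methods 1·3): 0.47 vs {0.61, 0.37, 0.44, 0.46} → fail.
AA (methods 2·3): 0.49 vs {0.50, 0.37, 0.48, 0.46} → fail.
Ext (methods 1·2): 0.47 vs {0.49, 0.40, 0.44, 0.48} → fail.
Ext (methods 1·3): 0.47 vs {0.49, 0.53, 0.44, 0.46} → fail.
Ext (methods 2·3): 0.50 vs {0.40, 0.53, 0.48, 0.46} → fail.
7 of 9 fail.

7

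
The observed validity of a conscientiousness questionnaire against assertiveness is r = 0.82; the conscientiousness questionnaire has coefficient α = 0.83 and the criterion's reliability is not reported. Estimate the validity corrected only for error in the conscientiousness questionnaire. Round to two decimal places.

Single correction: r_c = r_obs / √r_xx = 0.82 / √0.83 = 0.82 / 0.9110 ≈ 0.90.

0.90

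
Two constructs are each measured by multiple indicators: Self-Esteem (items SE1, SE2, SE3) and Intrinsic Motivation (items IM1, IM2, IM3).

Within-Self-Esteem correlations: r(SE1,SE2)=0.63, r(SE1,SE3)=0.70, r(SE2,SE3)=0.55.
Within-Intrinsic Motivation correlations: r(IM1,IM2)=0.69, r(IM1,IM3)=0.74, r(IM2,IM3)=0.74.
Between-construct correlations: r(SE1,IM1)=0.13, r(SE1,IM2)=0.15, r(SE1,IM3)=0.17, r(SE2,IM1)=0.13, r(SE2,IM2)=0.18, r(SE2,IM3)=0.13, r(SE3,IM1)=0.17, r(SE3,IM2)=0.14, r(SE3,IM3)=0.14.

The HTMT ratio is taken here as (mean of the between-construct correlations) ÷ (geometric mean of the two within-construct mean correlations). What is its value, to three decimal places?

0.221

Mean heterotrait r = 1.34/9 = 0.1489.
Mean within-SE = 1.88/3 = 0.6267; mean within-IM = 2.17/3 = 0.7233.
Geometric mean = √(0.6267 × 0.7233) = 0.6733.
HTMT = 0.1489 / 0.6733 = 0.221.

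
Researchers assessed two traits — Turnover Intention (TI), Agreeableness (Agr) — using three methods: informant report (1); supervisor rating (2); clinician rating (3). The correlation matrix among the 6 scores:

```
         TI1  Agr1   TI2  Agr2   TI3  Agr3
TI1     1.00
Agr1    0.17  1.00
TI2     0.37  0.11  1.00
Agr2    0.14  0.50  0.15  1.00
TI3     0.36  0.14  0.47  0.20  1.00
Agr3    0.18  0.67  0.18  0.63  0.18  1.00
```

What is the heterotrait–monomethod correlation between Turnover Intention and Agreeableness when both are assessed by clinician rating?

0.18

Different traits, same method: r(TI3, Agr3) = 0.18.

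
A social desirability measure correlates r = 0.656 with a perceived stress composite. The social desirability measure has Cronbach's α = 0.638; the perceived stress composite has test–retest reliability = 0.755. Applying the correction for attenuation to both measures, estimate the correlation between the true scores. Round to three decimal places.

0.945

r_true = r_obs / √(r_xx · r_yy) = 0.656 / √(0.638 × 0.755) = 0.656 / √0.481690 = 0.656 / 0.6940 ≈ 0.945.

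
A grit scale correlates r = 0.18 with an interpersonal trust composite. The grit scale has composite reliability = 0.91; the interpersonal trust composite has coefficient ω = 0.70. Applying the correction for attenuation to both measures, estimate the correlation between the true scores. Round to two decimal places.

r_true = r_obs / √(r_xx · r_yy) = 0.18 / √(0.91 × 0.70) = 0.18 / √0.6370 = 0.18 / 0.7981 ≈ 0.23.

0.23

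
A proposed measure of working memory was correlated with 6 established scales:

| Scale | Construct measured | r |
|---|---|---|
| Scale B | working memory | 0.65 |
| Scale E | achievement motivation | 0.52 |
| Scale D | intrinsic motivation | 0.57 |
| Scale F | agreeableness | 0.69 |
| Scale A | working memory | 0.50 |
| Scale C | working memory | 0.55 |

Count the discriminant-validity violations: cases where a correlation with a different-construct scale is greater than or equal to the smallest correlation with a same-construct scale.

Convergent (same construct = working memory): Scale B, Scale A, Scale C.
Smallest convergent = 0.50. Discriminant values: 0.52, 0.57, 0.69; count ≥ 0.50 → 3.

3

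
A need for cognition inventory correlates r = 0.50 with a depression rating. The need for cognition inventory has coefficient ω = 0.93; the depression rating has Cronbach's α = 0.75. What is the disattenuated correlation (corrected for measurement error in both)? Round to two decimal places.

0.60

r_true = r_obs / √(r_xx · r_yy) = 0.50 / √(0.93 × 0.75) = 0.50 / √0.6975 = 0.50 / 0.8352 ≈ 0.60.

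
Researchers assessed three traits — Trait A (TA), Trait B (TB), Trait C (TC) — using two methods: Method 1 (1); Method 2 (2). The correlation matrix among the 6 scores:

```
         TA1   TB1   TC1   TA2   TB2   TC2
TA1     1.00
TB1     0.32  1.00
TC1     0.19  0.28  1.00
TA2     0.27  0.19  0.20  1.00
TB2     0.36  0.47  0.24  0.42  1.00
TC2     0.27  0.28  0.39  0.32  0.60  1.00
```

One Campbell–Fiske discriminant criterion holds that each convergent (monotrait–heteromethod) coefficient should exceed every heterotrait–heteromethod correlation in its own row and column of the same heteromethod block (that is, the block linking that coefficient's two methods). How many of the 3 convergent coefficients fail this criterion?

1

Checking each validity diagonal entry against its comparison values:
TA (methods 1·2): 0.27 vs {0.36, 0.19, 0.27, 0.20} → fail.
TB (methods 1·2): 0.47 vs {0.19, 0.36, 0.28, 0.24} → pass.
TC (methods 1·2): 0.39 vs {0.20, 0.27, 0.24, 0.28} → pass.
1 of 3 fail.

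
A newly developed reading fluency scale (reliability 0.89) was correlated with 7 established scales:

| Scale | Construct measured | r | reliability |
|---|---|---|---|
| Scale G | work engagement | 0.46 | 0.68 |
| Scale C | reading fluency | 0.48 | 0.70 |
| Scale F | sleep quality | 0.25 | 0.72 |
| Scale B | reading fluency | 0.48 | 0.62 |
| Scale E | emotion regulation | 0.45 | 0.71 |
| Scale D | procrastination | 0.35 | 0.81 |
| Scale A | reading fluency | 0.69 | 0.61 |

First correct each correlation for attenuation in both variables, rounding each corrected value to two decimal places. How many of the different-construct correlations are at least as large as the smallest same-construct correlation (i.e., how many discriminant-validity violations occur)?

Disattenuated r (r / √(r_scale · r_new)):
  Scale G (disc): 0.46 / √(0.68·0.89) = 0.59
  Scale C (conv): 0.48 / √(0.70·0.89) = 0.61
  Scale F (disc): 0.25 / √(0.72·0.89) = 0.31
  Scale B (conv): 0.48 / √(0.62·0.89) = 0.65
  Scale E (disc): 0.45 / √(0.71·0.89) = 0.57
  Scale D (disc): 0.35 / √(0.81·0.89) = 0.41
  Scale A (conv): 0.69 / √(0.61·0.89) = 0.94
Smallest convergent = 0.61. Discriminant values: 0.59, 0.31, 0.57, 0.41; count ≥ 0.61 → 0.

0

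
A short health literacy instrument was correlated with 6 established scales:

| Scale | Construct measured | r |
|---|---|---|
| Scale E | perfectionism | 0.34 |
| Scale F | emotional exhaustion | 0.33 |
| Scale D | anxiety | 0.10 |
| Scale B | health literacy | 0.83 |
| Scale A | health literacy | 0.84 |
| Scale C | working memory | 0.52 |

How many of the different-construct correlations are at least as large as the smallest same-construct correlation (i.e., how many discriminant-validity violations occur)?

Convergent (same construct = health literacy): Scale B, Scale A.
Smallest convergent = 0.83. Discriminant values: 0.34, 0.33, 0.10, 0.52; count ≥ 0.83 → 0.

0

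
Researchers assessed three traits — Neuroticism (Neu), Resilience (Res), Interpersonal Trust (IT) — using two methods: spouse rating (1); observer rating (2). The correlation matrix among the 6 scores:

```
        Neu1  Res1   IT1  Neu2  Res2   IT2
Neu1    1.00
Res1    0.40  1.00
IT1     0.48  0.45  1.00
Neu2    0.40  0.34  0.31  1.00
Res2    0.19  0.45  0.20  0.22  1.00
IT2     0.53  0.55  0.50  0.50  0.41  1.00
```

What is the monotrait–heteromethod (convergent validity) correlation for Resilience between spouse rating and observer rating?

0.45

Same trait (Res), different methods: r(Res1, Res2) = 0.45.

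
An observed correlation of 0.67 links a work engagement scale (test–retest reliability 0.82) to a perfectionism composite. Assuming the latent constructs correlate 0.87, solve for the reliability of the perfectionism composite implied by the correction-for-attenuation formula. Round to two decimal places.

0.72

r_true = r_obs / √(r_xx · r_yy) ⇒ 0.87 = 0.67 / √(0.82 · r_yy).
√(0.82 · r_yy) = 0.67 / 0.87 = 0.7701; 0.82 · r_yy = 0.5931; r_yy = 0.5931 / 0.82 ≈ 0.72.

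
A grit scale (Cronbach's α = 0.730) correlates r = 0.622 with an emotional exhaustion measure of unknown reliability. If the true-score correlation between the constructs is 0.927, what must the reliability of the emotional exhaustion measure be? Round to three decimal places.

r_true = r_obs / √(r_xx · r_yy) ⇒ 0.927 = 0.622 / √(0.730 · r_yy).
√(0.730 · r_yy) = 0.622 / 0.927 = 0.6710; 0.730 · r_yy = 0.4502; r_yy = 0.4502 / 0.730 ≈ 0.617.

0.617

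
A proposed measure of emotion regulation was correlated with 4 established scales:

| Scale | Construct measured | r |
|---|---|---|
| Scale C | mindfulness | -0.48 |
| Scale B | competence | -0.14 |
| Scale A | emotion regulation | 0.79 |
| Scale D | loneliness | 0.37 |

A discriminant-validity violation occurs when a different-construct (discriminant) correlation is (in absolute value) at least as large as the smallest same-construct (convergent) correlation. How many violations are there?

0

Convergent (same construct = emotion regulation): Scale A.
Smallest convergent = 0.79. Discriminant |r|: 0.48, 0.14, 0.37; count ≥ 0.79 → 0.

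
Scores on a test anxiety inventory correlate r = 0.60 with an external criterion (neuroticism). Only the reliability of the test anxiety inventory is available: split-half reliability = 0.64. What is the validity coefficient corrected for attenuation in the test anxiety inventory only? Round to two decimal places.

Single correction: r_c = r_obs / √r_xx = 0.60 / √0.64 = 0.60 / 0.8000 ≈ 0.75.

0.75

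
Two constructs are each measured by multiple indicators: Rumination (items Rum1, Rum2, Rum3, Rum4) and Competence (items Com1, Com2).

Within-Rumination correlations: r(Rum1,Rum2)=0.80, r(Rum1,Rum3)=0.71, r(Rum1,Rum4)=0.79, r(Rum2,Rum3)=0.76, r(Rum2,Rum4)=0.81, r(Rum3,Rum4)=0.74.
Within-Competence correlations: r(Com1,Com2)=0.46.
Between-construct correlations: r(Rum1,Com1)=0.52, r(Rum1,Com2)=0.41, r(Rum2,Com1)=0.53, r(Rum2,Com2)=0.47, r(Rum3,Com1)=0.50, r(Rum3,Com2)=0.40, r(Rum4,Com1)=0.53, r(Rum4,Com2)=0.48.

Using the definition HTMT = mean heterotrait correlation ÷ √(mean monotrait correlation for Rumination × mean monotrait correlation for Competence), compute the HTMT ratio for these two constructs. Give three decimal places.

0.807

Between-construct mean = 3.84/8 = 0.4800.
Mean within-Rum = 4.61/6 = 0.7683; mean within-Com = 0.46/1 = 0.4600.
Geometric mean = √(0.7683 × 0.4600) = 0.5945.
HTMT = 0.4800 / 0.5945 = 0.807.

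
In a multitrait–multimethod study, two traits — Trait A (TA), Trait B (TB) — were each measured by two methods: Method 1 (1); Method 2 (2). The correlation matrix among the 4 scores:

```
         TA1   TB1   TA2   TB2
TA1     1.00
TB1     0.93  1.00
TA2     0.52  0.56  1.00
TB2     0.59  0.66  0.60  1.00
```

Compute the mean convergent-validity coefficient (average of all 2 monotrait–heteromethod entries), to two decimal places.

Convergent values: 0.52, 0.66; mean = 1.18/2 = 0.59.

0.59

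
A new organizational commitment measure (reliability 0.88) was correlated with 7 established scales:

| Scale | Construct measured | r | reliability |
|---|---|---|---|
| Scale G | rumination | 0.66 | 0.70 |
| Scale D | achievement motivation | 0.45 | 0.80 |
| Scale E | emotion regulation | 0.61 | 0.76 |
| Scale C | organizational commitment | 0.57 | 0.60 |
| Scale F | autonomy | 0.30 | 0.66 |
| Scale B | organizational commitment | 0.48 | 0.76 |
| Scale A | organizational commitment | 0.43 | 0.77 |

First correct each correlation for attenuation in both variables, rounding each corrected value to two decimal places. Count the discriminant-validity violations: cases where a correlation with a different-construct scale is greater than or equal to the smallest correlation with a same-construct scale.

Disattenuated r (r / √(r_scale · r_new)):
  Scale G (disc): 0.66 / √(0.70·0.88) = 0.84
  Scale D (disc): 0.45 / √(0.80·0.88) = 0.54
  Scale E (disc): 0.61 / √(0.76·0.88) = 0.75
  Scale C (conv): 0.57 / √(0.60·0.88) = 0.78
  Scale F (disc): 0.30 / √(0.66·0.88) = 0.39
  Scale B (conv): 0.48 / √(0.76·0.88) = 0.59
  Scale A (conv): 0.43 / √(0.77·0.88) = 0.52
Smallest convergent = 0.52. Discriminant values: 0.84, 0.54, 0.75, 0.39; count ≥ 0.52 → 3.

3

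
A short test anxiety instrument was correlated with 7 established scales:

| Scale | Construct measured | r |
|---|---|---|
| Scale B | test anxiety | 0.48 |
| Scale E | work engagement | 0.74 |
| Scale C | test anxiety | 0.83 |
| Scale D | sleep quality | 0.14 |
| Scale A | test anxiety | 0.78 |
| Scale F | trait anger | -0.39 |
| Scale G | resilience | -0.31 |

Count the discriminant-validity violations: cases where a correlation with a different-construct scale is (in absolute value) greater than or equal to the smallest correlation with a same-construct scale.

1

Convergent (same construct = test anxiety): Scale B, Scale C, Scale A.
Smallest convergent = 0.48. Discriminant |r|: 0.74, 0.14, 0.39, 0.31; count ≥ 0.48 → 1.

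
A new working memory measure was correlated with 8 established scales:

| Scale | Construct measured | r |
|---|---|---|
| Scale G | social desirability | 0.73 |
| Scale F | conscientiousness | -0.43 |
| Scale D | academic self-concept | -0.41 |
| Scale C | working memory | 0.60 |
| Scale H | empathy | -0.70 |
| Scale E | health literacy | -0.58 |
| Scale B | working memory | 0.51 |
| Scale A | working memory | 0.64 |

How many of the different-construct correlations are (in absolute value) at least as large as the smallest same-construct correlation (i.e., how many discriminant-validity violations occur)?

Convergent (same construct = working memory): Scale C, Scale B, Scale A.
Smallest convergent = 0.51. Discriminant |r|: 0.73, 0.43, 0.41, 0.70, 0.58; count ≥ 0.51 → 3.

3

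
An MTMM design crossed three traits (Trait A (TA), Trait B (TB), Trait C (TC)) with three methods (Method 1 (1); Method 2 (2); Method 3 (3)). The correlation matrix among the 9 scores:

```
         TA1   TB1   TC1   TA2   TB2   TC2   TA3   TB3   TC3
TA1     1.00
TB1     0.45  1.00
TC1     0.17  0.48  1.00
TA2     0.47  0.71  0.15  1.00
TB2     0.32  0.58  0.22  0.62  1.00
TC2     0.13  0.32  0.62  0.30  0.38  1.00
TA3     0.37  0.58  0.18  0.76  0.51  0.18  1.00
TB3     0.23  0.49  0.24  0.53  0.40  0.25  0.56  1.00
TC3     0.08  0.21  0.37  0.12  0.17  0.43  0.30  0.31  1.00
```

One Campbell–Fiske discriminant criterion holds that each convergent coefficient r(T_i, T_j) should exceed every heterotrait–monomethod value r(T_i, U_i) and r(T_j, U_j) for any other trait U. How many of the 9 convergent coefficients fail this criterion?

Checking each validity diagonal entry against its comparison values:
TA (methods 1·2): 0.47 vs {0.45, 0.62, 0.17, 0.30} → fail.
TA (methods 1·3): 0.37 vs {0.45, 0.56, 0.17, 0.30} → fail.
TA (methods 2·3): 0.76 vs {0.62, 0.56, 0.30, 0.30} → pass.
TB (methods 1·2): 0.58 vs {0.45, 0.62, 0.48, 0.38} → fail.
TB (methods 1·3): 0.49 vs {0.45, 0.56, 0.48, 0.31} → fail.
TB (methods 2·3): 0.40 vs {0.62, 0.56, 0.38, 0.31} → fail.
TC (methods 1·2): 0.62 vs {0.17, 0.30, 0.48, 0.38} → pass.
TC (methods 1·3): 0.37 vs {0.17, 0.30, 0.48, 0.31} → fail.
TC (methods 2·3): 0.43 vs {0.30, 0.30, 0.38, 0.31} → pass.
6 of 9 fail.

6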